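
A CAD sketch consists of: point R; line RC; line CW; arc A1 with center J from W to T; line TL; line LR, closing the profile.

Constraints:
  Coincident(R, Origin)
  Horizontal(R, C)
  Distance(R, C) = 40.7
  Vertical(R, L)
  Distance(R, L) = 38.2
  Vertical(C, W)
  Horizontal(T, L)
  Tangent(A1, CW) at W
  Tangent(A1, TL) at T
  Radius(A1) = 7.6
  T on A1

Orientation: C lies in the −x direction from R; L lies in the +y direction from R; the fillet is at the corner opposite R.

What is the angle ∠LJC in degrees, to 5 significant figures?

116.88°

R is at the origin; R and C share the same y with |RC| = 40.7 and C on the −x side, so C = (-40.700, 0.0000). R and L share the same x with |RL| = 38.2 and L on the +y side, so L = (0.0000, 38.200). The virtual corner opposite R is at (-40.700, 38.200). The tangent condition forces JW to be normal to CW and A1 meets TL tangentially, so JT is at right angles to TL, with radius 7.6, so the center J sits 7.6 in from both sides at J = (-33.100, 30.600). Then cos ∠LJC = JL·JC / (|JL||JC|), giving 116.88°.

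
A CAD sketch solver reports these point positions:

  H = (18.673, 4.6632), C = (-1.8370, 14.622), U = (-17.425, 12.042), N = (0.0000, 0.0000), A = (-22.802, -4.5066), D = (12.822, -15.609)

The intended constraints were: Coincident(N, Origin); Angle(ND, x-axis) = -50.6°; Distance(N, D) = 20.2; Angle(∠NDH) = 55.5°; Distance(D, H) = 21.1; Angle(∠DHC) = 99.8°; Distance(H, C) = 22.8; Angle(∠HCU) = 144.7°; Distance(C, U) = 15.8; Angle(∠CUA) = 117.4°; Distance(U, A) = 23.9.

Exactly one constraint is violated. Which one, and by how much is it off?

Distance(U, A) = 23.9 — off by 6.50.

N = (0.00, 0.00) ✓; ND at -50.60° ✓; |ND| = 20.20 ✓; ∠NDH = 55.50° ✓; |DH| = 21.10 ✓; ∠DHC = 99.80° ✓; |HC| = 22.80 ✓; ∠HCU = 144.7° ✓; |CU| = 15.80 ✓; ∠CUA = 117.4° ✓; |UA| = 17.40 ✗.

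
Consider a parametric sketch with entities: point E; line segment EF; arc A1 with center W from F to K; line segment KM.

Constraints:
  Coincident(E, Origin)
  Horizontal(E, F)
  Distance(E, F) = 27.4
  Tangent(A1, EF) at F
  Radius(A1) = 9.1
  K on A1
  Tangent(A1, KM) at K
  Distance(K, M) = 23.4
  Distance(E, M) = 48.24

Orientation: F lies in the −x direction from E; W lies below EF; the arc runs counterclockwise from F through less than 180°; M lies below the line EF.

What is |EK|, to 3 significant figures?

37.7

E is at the origin; EF is horizontal with |EF| = 27.4 and F on the −x side, so F = (-27.4, 0.00). A1 meets EF tangentially, so WF is at right angles to EF, so W = F + (0, -9.1) = (-27.4, -9.10). Since WK ⟂ KM (tangency), |WM| = √(9.1² + 23.4²) = 25.1 regardless of where K sits on A1. So M lies on both circle(E, 48.24) and circle(W, 25.1); the below-EF intersection is M = (-35.2, -33.0). K is the foot of the tangent from M: K = (-36.5, -9.59).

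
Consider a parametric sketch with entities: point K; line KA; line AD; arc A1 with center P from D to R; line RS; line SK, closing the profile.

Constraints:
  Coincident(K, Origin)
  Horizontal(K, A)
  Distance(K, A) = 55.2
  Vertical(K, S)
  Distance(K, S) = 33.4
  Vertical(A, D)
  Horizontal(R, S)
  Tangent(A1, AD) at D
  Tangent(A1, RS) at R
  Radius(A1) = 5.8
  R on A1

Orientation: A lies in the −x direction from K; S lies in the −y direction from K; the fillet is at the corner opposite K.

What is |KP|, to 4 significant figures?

56.59

K is at the origin; K and A share the same y with |KA| = 55.2 and A on the −x side, so A = (-55.20, 0.000). KS is vertical with |KS| = 33.4 and S on the −y side, so S = (0.000, -33.40). The virtual corner opposite K is at (-55.20, -33.40). Since A1 is tangent to AD there, PD ⟂ AD and since A1 is tangent to RS there, PR ⟂ RS, with radius 5.8, so the center P sits 5.8 in from both sides at P = (-49.40, -27.60). Then |KP| = |P − K| = 56.59.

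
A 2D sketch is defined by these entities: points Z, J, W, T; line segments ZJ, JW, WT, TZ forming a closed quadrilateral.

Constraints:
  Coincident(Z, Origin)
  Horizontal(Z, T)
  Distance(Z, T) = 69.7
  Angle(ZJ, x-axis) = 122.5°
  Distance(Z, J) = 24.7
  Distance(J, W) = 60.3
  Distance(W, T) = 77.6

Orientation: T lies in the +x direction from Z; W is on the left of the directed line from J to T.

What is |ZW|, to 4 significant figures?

70.78

Checks: |JW| = 60.30 ✓; |WT| = 77.60 ✓.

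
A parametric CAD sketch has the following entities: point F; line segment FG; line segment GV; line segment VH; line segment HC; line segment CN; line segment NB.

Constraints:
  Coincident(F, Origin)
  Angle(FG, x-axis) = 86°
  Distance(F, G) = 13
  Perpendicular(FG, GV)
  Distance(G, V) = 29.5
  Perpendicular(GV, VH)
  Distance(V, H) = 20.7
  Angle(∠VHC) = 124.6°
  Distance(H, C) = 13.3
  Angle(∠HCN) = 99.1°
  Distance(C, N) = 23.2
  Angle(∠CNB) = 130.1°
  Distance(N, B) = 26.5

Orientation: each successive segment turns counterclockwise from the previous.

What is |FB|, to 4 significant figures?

28.38

F is at the origin; FG runs at 86.0° with length 13.0, so G = (0.9068, 12.97). FG ⟂ GV, so GV runs at 176.0°; with |GV| = 29.5, V = (-28.52, 15.03). The perpendicularity gives VH at right angles to GV, so VH runs at -94.00°; with |VH| = 20.7, H = (-29.97, -5.623). ∠VHC = 124.6° gives HC at -38.60° from the x-axis; with |HC| = 13.3, C = (-19.57, -13.92). ∠HCN = 99.1° gives CN at 42.30° from the x-axis; with |CN| = 23.2, N = (-2.412, 1.693). ∠CNB = 130.1° gives NB at 92.20° from the x-axis; with |NB| = 26.5, B = (-3.429, 28.17). Then |FB| = |B − F| = 28.38.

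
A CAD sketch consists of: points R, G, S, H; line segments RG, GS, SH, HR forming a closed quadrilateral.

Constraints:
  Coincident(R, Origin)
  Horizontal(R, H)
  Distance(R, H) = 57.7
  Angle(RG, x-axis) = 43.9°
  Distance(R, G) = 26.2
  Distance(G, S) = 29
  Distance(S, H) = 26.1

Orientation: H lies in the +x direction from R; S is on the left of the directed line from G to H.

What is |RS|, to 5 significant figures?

53.011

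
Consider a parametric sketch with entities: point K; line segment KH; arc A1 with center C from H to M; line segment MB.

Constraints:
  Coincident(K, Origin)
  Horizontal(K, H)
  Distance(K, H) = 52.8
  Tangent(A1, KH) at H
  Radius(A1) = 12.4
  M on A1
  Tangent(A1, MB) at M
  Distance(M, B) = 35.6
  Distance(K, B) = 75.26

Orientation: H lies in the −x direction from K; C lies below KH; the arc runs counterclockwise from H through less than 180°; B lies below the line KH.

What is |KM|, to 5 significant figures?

66.636

Checks: |CM| = 12.40 ✓; ∠(CM, MB) = 90.00° ✓; |MB| = 35.60 ✓; |KB| = 75.26 ✓.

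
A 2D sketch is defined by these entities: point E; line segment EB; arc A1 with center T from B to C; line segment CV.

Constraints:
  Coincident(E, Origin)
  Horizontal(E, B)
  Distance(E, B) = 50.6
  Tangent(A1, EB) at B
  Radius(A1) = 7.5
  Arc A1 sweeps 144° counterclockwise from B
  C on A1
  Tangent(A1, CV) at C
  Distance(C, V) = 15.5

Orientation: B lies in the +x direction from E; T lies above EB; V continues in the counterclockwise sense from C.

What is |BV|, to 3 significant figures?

24.1

E is at the origin; E and B share the same y with |EB| = 50.6 and B on the +x side, so B = (50.6, 0.00). The tangent condition forces TB to be normal to EB, so T = B + (0, 7.5) = (50.6, 7.50). On A1, B sits at bearing -90° from T; a 144° counterclockwise sweep puts C at bearing 54°, so C = T + 7.5·(cos 54°, sin 54°) = (55.0, 13.6). Tangency of A1 to CV means the radius TC is perpendicular to CV, so CV runs along (−sin 54°, cos 54°); with |CV| = 15.5, V = (42.5, 22.7). Then |BV| = |V − B| = 24.1.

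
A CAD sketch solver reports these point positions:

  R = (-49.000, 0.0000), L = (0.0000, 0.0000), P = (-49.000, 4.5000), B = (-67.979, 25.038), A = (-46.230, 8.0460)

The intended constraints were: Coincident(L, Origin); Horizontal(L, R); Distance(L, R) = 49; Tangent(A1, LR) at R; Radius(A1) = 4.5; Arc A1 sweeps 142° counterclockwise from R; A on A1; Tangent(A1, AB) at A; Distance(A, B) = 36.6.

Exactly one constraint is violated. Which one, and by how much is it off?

Distance(A, B) = 36.6 — off by 9.00.

L = (0.00, 0.00) ✓; L.y = 0.00, R.y = 0.00 ✓; |LR| = 49.00 ✓; ∠(PR, RL) = 90.00° ✓; |PR| = 4.500 ✓; bearing(P→A) − bearing(P→R) = 142.0° ✓; |PA| = 4.500 ✓; ∠(PA, AB) = 90.00° ✓; |AB| = 27.60 ✗.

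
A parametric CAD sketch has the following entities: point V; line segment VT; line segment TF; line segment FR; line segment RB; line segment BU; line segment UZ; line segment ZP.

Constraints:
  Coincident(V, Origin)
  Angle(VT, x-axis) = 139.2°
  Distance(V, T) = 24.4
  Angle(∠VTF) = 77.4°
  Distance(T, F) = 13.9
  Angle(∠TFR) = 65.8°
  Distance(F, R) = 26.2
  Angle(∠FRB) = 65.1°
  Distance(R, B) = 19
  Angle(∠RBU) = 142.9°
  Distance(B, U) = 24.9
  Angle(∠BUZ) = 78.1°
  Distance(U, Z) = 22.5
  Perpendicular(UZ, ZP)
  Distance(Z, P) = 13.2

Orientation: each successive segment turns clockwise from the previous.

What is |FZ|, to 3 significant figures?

12.4

V is at the origin; VT runs at 139.2° with length 24.4, so T = (-18.5, 15.9). ∠VTF = 77.4° gives TF at 36.6° from the x-axis; with |TF| = 13.9, F = (-7.31, 24.2). ∠TFR = 65.8° gives FR at -77.6° from the x-axis; with |FR| = 26.2, R = (-1.69, -1.36). ∠FRB = 65.1° gives RB at 168° from the x-axis; with |RB| = 19.0, B = (-20.2, 2.75). ∠RBU = 142.9° gives BU at 130° from the x-axis; with |BU| = 24.9, U = (-36.4, 21.7). ∠BUZ = 78.1° gives UZ at 28.5° from the x-axis; with |UZ| = 22.5, Z = (-16.6, 32.5). Then |FZ| = |Z − F| = 12.4.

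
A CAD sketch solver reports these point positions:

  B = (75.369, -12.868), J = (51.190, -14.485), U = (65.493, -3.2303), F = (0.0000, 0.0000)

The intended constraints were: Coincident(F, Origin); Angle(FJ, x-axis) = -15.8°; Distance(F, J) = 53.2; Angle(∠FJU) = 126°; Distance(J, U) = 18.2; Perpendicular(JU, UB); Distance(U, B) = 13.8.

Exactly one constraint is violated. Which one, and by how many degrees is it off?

Perpendicular(JU, UB) — off by 7.50°.

F = (0.00, 0.00) ✓; FJ at -15.80° ✓; |FJ| = 53.20 ✓; ∠FJU = 126.0° ✓; |JU| = 18.20 ✓; ∠(JU, UB) = 82.50° ✗; |UB| = 13.80 ✓.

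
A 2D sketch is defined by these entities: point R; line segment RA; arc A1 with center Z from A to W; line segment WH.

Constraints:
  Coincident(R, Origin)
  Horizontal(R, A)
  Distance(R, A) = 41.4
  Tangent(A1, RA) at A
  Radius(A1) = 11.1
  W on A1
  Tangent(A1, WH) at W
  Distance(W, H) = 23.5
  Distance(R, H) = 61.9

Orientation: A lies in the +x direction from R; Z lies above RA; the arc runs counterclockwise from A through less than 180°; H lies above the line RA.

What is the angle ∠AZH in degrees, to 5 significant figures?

158.71°

R is at the origin; RA is horizontal with |RA| = 41.4 and A on the +x side, so A = (41.400, 0.0000). Tangency of A1 to RA means the radius ZA is perpendicular to RA, so Z = A + (0, 11.1) = (41.400, 11.100). Since ZW ⟂ WH (tangency), |ZH| = √(11.1² + 23.5²) = 25.990 regardless of where W sits on A1. So H lies on both circle(R, 61.9) and circle(Z, 25.990); the above-RA intersection is H = (50.837, 35.316). W is the foot of the tangent from H: W = (52.473, 11.873).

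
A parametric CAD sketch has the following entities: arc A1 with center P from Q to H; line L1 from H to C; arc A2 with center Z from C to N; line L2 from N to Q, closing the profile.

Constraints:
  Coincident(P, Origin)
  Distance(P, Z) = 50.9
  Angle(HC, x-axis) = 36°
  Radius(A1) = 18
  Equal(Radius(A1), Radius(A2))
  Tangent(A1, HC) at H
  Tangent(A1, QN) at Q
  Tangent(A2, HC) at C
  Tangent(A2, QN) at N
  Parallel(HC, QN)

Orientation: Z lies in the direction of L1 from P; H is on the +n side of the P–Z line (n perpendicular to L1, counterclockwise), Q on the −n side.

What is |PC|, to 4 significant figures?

53.99

The slot axis is L1's direction at 36.0°, so u = (cos 36.0°, sin 36.0°) = (0.8090, 0.5878) and n = (−sin 36.0°, cos 36.0°) = (-0.5878, 0.8090). P is at the origin and Z lies 50.9 along u from P, so Z = 50.9·u = (41.18, 29.92). Tangency of A1 to both parallel lines with radius 18.0 puts H and Q at P ± 18.0·n: H = (-10.58, 14.56), Q = (10.58, -14.56). Equal radii place C and N the same way about Z: C = Z + 18.0·n = (30.60, 44.48), N = Z − 18.0·n = (51.76, 15.36). Then |PC| = |C − P| = 53.99.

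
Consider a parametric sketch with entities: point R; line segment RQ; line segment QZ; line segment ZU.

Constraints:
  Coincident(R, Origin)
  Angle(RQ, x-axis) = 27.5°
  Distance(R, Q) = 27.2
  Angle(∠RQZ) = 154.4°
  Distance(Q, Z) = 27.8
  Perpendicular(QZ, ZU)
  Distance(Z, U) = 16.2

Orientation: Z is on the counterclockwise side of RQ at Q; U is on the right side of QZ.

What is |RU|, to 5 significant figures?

59.328

R is at the origin; RQ runs at 27.5° with length 27.2, so Q = 27.2·(cos 27.5°, sin 27.5°) = (24.127, 12.560). ∠RQZ = 154.4°, so QZ runs at 27.5° + (180° − 154.4°) = 53.100° from the x-axis; with |QZ| = 27.8, Z = Q + 27.8·(cos 53.100°, sin 53.100°) = (40.818, 34.791). QZ is perpendicular to ZU; with |ZU| = 16.2 on the right of QZ, U = Z + 16.2·(0.79968, -0.60042) = (53.773, 25.064). Then |RU| = |U − R| = 59.328.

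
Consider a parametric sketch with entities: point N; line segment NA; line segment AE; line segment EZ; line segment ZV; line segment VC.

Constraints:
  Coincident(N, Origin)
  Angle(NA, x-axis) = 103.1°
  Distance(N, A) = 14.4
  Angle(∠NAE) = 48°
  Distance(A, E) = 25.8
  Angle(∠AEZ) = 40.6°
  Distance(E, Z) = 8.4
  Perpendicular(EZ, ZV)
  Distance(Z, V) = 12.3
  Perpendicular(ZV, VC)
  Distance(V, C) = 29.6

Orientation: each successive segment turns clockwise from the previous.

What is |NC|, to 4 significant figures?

41.63

EZ is perpendicular to ZV, so ZV runs at 101.7°; with |ZV| = 12.3, V = (8.603, 11.90). ZV is perpendicular to VC, so VC runs at 11.70°; with |VC| = 29.6, C = (37.59, 17.90). Then |NC| = |C − N| = 41.63.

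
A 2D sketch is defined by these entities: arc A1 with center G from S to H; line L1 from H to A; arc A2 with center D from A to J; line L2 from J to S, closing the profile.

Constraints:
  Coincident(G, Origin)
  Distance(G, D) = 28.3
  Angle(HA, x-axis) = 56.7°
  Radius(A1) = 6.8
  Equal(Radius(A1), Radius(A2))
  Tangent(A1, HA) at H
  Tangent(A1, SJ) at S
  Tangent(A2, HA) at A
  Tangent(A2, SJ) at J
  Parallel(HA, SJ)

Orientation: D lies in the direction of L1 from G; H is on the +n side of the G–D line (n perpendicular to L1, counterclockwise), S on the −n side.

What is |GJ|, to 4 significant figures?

29.11

The slot axis is L1's direction at 56.7°, so u = (cos 56.7°, sin 56.7°) = (0.5490, 0.8358) and n = (−sin 56.7°, cos 56.7°) = (-0.8358, 0.5490). G is at the origin and D lies 28.3 along u from G, so D = 28.3·u = (15.54, 23.65). Tangency of A1 to both parallel lines with radius 6.8 puts H and S at G ± 6.8·n: H = (-5.683, 3.733), S = (5.683, -3.733). Equal radii place A and J the same way about D: A = D + 6.8·n = (9.854, 27.39), J = D − 6.8·n = (21.22, 19.92). Then |GJ| = |J − G| = 29.11.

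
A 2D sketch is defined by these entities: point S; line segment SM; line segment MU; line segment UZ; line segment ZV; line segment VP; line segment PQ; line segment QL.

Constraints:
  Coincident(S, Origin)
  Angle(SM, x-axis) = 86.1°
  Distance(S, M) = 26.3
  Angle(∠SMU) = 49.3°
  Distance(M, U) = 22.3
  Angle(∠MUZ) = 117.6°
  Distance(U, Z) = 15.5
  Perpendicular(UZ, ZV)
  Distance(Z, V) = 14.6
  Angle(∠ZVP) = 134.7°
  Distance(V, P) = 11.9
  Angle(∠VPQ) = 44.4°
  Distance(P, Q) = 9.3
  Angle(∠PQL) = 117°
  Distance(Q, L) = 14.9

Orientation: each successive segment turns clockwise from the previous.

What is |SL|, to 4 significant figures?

8.521

S is at the origin; SM runs at 86.1° with length 26.3, so M = (1.789, 26.24). ∠SMU = 49.3° gives MU at -44.60° from the x-axis; with |MU| = 22.3, U = (17.67, 10.58). ∠MUZ = 117.6° gives UZ at -107.0° from the x-axis; with |UZ| = 15.5, Z = (13.14, -4.242). UZ is perpendicular to ZV, so ZV runs at 163.0°; with |ZV| = 14.6, V = (-0.8268, 0.02699). ∠ZVP = 134.7° gives VP at 117.7° from the x-axis; with |VP| = 11.9, P = (-6.358, 10.56). ∠VPQ = 44.4° gives PQ at -17.90° from the x-axis; with |PQ| = 9.3, Q = (2.491, 7.705). ∠PQL = 117.0° gives QL at -80.90° from the x-axis; with |QL| = 14.9, L = (4.848, -7.008). Then |SL| = |L − S| = 8.521.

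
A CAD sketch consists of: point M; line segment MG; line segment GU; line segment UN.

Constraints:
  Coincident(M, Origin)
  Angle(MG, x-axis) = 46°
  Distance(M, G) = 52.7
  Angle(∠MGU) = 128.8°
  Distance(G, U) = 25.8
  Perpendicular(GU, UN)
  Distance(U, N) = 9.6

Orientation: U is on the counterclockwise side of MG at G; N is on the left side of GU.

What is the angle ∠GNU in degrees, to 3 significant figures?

69.6°

∠MGU = 128.8°, so GU runs at 46.0° + (180° − 128.8°) = 97.2° from the x-axis; with |GU| = 25.8, U = G + 25.8·(cos 97.2°, sin 97.2°) = (33.4, 63.5). GU ⟂ UN; with |UN| = 9.6 on the left of GU, N = U + 9.6·(-0.992, -0.125) = (23.9, 62.3). Then cos ∠GNU = NG·NU / (|NG||NU|), giving 69.6°.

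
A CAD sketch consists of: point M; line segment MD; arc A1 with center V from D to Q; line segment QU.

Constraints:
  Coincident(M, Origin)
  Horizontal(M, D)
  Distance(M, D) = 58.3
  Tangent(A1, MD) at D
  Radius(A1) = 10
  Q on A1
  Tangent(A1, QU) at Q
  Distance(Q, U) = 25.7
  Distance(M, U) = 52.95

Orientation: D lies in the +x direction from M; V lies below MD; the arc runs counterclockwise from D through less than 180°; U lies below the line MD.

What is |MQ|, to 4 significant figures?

49.20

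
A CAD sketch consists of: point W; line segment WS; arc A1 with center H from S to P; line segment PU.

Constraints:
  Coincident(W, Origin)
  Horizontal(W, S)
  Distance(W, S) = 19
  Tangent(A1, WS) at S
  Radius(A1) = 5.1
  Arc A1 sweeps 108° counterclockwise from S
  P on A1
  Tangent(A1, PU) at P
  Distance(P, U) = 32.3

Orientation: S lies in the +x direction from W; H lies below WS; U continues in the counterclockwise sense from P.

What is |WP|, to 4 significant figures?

15.65

W is at the origin; WS is horizontal with |WS| = 19.0 and S on the +x side, so S = (19.00, 0.000). A1 meets WS tangentially, so HS is at right angles to WS, so H = S + (0, -5.1) = (19.00, -5.100). On A1, S sits at bearing 90° from H; a 108° counterclockwise sweep puts P at bearing 198°, so P = H + 5.1·(cos 198°, sin 198°) = (14.15, -6.676). Then |WP| = |P − W| = 15.65.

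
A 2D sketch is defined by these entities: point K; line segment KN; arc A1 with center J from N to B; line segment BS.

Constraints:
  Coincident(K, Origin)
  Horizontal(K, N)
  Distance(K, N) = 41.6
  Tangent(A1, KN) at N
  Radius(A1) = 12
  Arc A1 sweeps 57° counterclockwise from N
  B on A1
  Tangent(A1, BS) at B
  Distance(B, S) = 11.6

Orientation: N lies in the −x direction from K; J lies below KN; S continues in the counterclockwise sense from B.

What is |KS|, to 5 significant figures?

59.939

K is at the origin; K and N share the same y with |KN| = 41.6 and N on the −x side, so N = (-41.600, 0.0000). Tangency of A1 to KN means the radius JN is perpendicular to KN, so J = N + (0, -12) = (-41.600, -12.000). On A1, N sits at bearing 90° from J; a 57° counterclockwise sweep puts B at bearing 147°, so B = J + 12.0·(cos 147°, sin 147°) = (-51.664, -5.4643). A1 meets BS tangentially, so JB is at right angles to BS, so BS runs along (−sin 147°, cos 147°); with |BS| = 11.6, S = (-57.982, -15.193). Then |KS| = |S − K| = 59.939.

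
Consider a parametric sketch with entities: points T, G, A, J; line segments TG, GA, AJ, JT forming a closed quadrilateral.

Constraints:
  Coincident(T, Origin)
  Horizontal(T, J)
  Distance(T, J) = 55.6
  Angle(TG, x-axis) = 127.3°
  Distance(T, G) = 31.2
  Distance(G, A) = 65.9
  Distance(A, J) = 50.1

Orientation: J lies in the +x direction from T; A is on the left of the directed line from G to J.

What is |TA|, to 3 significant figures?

64.5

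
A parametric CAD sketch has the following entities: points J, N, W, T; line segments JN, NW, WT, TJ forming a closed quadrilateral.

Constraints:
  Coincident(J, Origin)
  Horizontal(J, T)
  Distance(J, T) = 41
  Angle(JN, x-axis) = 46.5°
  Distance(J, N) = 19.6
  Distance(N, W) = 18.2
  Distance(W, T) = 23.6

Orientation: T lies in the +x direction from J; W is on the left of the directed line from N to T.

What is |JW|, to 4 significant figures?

36.95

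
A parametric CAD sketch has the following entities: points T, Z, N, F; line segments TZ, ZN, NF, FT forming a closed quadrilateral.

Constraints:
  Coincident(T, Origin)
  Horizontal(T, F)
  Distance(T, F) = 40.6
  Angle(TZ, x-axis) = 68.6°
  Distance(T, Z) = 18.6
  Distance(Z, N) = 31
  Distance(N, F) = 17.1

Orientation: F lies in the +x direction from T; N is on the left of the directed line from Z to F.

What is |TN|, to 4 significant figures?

41.38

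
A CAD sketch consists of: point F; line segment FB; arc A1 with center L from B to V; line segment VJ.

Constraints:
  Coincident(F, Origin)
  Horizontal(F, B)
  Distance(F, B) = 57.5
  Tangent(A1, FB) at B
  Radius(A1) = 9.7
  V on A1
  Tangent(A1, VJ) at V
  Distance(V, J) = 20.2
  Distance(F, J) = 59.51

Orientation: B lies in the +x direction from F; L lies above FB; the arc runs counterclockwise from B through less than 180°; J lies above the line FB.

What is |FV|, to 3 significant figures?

66.6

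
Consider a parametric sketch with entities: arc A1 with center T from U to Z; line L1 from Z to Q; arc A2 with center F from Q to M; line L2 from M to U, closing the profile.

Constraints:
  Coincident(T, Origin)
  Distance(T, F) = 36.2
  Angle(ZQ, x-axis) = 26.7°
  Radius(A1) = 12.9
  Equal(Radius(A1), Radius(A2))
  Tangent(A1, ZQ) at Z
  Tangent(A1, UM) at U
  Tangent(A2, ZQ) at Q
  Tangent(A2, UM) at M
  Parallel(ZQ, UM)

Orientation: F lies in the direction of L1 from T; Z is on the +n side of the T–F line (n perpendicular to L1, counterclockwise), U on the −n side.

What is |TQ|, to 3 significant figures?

38.4

The slot axis is L1's direction at 26.7°, so u = (cos 26.7°, sin 26.7°) = (0.893, 0.449) and n = (−sin 26.7°, cos 26.7°) = (-0.449, 0.893). T is at the origin and F lies 36.2 along u from T, so F = 36.2·u = (32.3, 16.3). Tangency of A1 to both parallel lines with radius 12.9 puts Z and U at T ± 12.9·n: Z = (-5.80, 11.5), U = (5.80, -11.5). Equal radii place Q and M the same way about F: Q = F + 12.9·n = (26.5, 27.8), M = F − 12.9·n = (38.1, 4.74). Then |TQ| = |Q − T| = 38.4.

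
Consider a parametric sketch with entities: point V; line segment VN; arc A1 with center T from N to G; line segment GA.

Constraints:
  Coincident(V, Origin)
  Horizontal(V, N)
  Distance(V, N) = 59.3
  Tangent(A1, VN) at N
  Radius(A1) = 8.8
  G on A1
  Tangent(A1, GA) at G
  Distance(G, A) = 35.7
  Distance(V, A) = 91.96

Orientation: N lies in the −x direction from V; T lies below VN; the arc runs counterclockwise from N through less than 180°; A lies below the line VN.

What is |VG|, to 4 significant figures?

67.02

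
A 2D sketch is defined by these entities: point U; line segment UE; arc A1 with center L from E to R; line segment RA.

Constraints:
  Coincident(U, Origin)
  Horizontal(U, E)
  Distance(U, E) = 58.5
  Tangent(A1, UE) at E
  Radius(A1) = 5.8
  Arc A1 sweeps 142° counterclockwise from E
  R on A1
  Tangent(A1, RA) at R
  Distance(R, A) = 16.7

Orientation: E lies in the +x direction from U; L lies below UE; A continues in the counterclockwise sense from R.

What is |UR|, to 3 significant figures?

55.9

A1 meets UE tangentially, so LE is at right angles to UE, so L = E + (0, -5.8) = (58.5, -5.80). On A1, E sits at bearing 90° from L; a 142° counterclockwise sweep puts R at bearing 232°, so R = L + 5.8·(cos 232°, sin 232°) = (54.9, -10.4). Then |UR| = |R − U| = 55.9.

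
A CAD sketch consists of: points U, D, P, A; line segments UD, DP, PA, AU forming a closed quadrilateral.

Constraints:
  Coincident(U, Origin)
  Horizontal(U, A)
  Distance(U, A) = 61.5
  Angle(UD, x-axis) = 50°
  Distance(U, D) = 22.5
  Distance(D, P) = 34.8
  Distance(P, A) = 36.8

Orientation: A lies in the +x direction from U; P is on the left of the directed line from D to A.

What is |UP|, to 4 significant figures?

56.22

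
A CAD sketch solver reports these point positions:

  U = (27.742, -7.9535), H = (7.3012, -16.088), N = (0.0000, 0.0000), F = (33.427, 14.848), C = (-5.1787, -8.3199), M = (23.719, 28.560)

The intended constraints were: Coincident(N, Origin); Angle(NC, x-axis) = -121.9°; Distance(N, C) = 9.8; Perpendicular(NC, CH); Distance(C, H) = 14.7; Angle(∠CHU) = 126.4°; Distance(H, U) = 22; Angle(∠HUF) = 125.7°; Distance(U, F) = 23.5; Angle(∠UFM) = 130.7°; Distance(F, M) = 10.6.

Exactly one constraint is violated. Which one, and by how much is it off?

Distance(F, M) = 10.6 — off by 6.20.

N = (0.00, 0.00) ✓; NC at -121.9° ✓; |NC| = 9.800 ✓; ∠(NC, CH) = 90.00° ✓; |CH| = 14.70 ✓; ∠CHU = 126.4° ✓; |HU| = 22.00 ✓; ∠HUF = 125.7° ✓; |UF| = 23.50 ✓; ∠UFM = 130.7° ✓; |FM| = 16.80 ✗.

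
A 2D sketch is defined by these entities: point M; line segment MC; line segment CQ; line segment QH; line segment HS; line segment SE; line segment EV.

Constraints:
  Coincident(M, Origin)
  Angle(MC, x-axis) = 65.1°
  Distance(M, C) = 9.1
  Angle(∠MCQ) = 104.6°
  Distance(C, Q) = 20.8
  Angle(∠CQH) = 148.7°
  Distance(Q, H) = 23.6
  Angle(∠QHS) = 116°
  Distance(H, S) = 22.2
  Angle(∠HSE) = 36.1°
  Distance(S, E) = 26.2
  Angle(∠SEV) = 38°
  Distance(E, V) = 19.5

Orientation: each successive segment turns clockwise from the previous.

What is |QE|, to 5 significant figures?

12.758

M is at the origin; MC runs at 65.1° with length 9.1, so C = (3.8314, 8.2541). ∠MCQ = 104.6° gives CQ at -10.300° from the x-axis; with |CQ| = 20.8, Q = (24.296, 4.5350). ∠CQH = 148.7° gives QH at -41.600° from the x-axis; with |QH| = 23.6, H = (41.944, -11.134). ∠QHS = 116.0° gives HS at -105.60° from the x-axis; with |HS| = 22.2, S = (35.974, -32.516). ∠HSE = 36.1° gives SE at 110.50° from the x-axis; with |SE| = 26.2, E = (26.799, -7.9750). Then |QE| = |E − Q| = 12.758.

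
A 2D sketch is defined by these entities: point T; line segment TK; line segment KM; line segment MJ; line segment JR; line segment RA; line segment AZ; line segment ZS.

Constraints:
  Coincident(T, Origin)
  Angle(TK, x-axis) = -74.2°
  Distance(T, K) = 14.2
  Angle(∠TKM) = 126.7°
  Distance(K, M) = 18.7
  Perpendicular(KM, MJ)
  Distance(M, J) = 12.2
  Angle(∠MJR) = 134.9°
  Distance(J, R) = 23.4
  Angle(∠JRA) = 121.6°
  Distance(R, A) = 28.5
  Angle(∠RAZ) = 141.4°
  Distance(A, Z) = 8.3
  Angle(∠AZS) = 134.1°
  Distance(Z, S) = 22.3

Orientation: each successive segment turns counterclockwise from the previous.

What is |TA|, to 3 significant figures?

20.2

T is at the origin; TK runs at -74.2° with length 14.2, so K = (3.87, -13.7). ∠TKM = 126.7° gives KM at -20.9° from the x-axis; with |KM| = 18.7, M = (21.3, -20.3). KM is perpendicular to MJ, so MJ runs at 69.1°; with |MJ| = 12.2, J = (25.7, -8.94). ∠MJR = 134.9° gives JR at 114° from the x-axis; with |JR| = 23.4, R = (16.1, 12.4). ∠JRA = 121.6° gives RA at 173° from the x-axis; with |RA| = 28.5, A = (-12.2, 16.1). Then |TA| = |A − T| = 20.2.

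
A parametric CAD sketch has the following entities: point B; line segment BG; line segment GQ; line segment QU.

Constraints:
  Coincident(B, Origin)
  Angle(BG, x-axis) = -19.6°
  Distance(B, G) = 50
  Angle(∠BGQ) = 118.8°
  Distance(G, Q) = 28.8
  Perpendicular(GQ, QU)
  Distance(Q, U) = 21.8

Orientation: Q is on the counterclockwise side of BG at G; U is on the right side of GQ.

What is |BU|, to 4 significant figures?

84.28

∠BGQ = 118.8°, so GQ runs at -19.6° + (180° − 118.8°) = 41.60° from the x-axis; with |GQ| = 28.8, Q = G + 28.8·(cos 41.60°, sin 41.60°) = (68.64, 2.348). GQ ⟂ QU; with |QU| = 21.8 on the right of GQ, U = Q + 21.8·(0.6639, -0.7478) = (83.11, -13.95). Then |BU| = |U − B| = 84.28.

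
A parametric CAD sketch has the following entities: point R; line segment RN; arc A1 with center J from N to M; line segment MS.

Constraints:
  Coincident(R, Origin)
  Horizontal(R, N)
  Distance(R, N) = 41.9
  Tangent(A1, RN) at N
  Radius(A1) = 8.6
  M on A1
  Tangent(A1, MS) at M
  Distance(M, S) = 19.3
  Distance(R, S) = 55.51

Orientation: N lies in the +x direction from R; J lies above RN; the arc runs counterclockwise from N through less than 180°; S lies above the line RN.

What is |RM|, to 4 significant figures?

51.37

Checks: |JM| = 8.600 ✓; ∠(JM, MS) = 90.00° ✓; |MS| = 19.30 ✓; |RS| = 55.51 ✓.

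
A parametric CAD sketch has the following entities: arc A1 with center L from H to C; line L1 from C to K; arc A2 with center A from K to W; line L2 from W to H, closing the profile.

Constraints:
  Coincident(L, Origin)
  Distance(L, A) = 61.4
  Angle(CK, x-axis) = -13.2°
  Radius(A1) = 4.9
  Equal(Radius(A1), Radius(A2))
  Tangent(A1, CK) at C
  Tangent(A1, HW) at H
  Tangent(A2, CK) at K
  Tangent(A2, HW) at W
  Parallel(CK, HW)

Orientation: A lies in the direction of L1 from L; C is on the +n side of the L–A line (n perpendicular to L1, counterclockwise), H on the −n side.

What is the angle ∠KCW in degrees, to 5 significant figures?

9.0684°

Tangency of A1 to both parallel lines with radius 4.9 puts C and H at L ± 4.9·n: C = (1.1189, 4.7705), H = (-1.1189, -4.7705). Equal radii place K and W the same way about A: K = A + 4.9·n = (60.897, -9.2502), W = A − 4.9·n = (58.659, -18.791). Then cos ∠KCW = CK·CW / (|CK||CW|), giving 9.0684°.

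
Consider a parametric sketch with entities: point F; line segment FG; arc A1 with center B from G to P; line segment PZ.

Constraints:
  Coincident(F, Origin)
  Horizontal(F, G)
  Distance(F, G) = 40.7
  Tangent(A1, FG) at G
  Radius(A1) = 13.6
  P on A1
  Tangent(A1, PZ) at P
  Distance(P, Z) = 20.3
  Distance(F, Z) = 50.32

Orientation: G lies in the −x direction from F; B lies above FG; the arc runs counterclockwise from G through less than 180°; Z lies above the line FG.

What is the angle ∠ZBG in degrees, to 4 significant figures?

164.1°

Checks: |BP| = 13.60 ✓; ∠(BP, PZ) = 90.00° ✓; |PZ| = 20.30 ✓; |FZ| = 50.32 ✓.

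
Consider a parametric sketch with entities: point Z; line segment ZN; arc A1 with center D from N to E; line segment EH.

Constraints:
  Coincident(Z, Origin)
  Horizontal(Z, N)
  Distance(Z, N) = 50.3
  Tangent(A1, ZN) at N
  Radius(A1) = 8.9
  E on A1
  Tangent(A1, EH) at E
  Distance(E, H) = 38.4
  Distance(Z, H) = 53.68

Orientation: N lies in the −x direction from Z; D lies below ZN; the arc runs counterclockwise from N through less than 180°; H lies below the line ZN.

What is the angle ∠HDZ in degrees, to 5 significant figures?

71.444°

Checks: Z.y = 0.00, N.y = 0.00 ✓; |DE| = 8.900 ✓; ∠(DE, EH) = 90.00° ✓; |EH| = 38.40 ✓; |ZH| = 53.68 ✓.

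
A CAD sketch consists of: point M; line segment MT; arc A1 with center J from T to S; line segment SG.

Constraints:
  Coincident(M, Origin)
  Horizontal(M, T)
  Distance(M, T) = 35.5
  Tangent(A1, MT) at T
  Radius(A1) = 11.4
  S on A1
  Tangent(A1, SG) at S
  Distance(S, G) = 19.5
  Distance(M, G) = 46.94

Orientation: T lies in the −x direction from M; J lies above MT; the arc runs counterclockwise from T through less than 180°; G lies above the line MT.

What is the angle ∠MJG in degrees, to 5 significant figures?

100.36°

M is at the origin; M and T share the same y with |MT| = 35.5 and T on the −x side, so T = (-35.500, 0.0000). The tangent condition forces JT to be normal to MT, so J = T + (0, 11.4) = (-35.500, 11.400). Since JS ⟂ SG (tangency), |JG| = √(11.4² + 19.5²) = 22.588 regardless of where S sits on A1. So G lies on both circle(M, 46.94) and circle(J, 22.588); the above-MT intersection is G = (-32.574, 33.798). S is the foot of the tangent from G: S = (-24.996, 15.830).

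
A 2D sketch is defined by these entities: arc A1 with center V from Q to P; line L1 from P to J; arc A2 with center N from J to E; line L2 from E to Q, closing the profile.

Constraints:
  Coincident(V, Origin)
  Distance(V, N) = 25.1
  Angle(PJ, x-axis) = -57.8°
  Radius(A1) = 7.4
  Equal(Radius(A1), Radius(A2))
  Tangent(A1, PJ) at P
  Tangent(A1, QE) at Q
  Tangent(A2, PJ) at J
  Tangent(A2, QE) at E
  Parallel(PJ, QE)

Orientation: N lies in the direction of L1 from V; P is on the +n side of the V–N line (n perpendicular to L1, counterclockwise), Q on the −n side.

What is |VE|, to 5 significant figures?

26.168

The slot axis is L1's direction at -57.8°, so u = (cos -57.8°, sin -57.8°) = (0.53288, -0.84619) and n = (−sin -57.8°, cos -57.8°) = (0.84619, 0.53288). V is at the origin and N lies 25.1 along u from V, so N = 25.1·u = (13.375, -21.239). Tangency of A1 to both parallel lines with radius 7.4 puts P and Q at V ± 7.4·n: P = (6.2618, 3.9433), Q = (-6.2618, -3.9433). Equal radii place J and E the same way about N: J = N + 7.4·n = (19.637, -17.296), E = N − 7.4·n = (7.1134, -25.183). Then |VE| = |E − V| = 26.168.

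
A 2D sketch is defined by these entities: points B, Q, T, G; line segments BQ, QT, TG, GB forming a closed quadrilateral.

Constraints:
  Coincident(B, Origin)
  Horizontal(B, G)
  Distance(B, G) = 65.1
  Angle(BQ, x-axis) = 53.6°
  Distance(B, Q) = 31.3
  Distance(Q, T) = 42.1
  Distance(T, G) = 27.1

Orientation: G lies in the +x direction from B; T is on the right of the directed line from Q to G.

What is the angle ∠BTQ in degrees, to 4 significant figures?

43.85°

B is at the origin; B and G share the same y with |BG| = 65.1 and G in +x, so G = (65.1, 0). BQ runs at 53.6° with |BQ| = 31.3, so Q = (18.57, 25.19). T is determined by |QT| = 42.1 and |TG| = 27.1 together: it lies at the intersection of circle(Q, 42.1) and circle(G, 27.1). With |QG| = 52.91, the foot of the radical line on QG is 36.26 from Q and the perpendicular offset is √(42.1² − 36.26²) = 21.39. Taking the right-of-QG solution: T = (40.28, -10.88).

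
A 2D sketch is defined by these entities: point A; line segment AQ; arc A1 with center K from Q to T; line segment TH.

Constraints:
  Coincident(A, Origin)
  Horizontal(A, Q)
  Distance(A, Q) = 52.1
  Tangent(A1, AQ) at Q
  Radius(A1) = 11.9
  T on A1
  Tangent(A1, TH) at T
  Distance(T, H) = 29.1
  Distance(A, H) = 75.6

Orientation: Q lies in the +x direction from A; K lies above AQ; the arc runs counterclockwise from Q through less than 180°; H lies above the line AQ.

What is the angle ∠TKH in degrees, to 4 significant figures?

67.76°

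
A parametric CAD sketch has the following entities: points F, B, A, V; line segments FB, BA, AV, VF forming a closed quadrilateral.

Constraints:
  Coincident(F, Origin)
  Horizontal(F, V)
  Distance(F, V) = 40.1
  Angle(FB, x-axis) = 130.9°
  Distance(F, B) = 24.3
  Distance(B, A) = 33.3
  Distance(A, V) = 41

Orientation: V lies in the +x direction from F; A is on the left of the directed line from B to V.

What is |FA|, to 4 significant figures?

35.12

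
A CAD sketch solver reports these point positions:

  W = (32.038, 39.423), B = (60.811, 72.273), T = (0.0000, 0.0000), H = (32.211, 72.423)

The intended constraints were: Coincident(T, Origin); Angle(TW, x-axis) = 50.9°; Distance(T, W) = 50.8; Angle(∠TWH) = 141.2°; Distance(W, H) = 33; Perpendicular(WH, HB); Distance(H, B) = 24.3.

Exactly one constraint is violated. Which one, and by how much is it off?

Distance(H, B) = 24.3 — off by 4.30.

T = (0.00, 0.00) ✓; TW at 50.90° ✓; |TW| = 50.80 ✓; ∠TWH = 141.2° ✓; |WH| = 33.00 ✓; ∠(WH, HB) = 90.00° ✓; |HB| = 28.60 ✗.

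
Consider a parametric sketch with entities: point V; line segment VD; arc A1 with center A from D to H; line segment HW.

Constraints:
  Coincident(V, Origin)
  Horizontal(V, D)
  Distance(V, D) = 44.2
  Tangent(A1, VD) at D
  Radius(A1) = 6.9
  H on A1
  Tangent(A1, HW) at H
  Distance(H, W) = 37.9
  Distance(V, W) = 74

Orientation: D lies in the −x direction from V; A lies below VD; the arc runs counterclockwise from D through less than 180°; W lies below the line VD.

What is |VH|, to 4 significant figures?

51.07

Checks: V.y = 0.00, D.y = 0.00 ✓; |AH| = 6.900 ✓; ∠(AH, HW) = 90.00° ✓; |HW| = 37.90 ✓; |VW| = 74.00 ✓.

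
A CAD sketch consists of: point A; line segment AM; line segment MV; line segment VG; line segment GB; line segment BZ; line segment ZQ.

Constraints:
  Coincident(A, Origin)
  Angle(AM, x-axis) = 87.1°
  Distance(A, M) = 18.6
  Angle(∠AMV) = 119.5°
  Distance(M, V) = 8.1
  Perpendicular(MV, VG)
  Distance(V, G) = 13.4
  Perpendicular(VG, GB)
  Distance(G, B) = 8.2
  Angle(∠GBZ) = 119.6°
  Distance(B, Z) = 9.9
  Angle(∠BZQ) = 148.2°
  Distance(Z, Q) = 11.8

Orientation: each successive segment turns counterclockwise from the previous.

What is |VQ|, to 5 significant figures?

14.446

A is at the origin; AM runs at 87.1° with length 18.6, so M = (0.94103, 18.576). ∠AMV = 119.5° gives MV at 147.60° from the x-axis; with |MV| = 8.1, V = (-5.8980, 22.916). The perpendicularity gives VG at right angles to MV, so VG runs at -122.40°; with |VG| = 13.4, G = (-13.078, 11.602). VG is perpendicular to GB, so GB runs at -32.400°; with |GB| = 8.2, B = (-6.1546, 7.2086). ∠GBZ = 119.6° gives BZ at 28.000° from the x-axis; with |BZ| = 9.9, Z = (2.5866, 11.856). ∠BZQ = 148.2° gives ZQ at 59.800° from the x-axis; with |ZQ| = 11.8, Q = (8.5222, 22.055). Then |VQ| = |Q − V| = 14.446.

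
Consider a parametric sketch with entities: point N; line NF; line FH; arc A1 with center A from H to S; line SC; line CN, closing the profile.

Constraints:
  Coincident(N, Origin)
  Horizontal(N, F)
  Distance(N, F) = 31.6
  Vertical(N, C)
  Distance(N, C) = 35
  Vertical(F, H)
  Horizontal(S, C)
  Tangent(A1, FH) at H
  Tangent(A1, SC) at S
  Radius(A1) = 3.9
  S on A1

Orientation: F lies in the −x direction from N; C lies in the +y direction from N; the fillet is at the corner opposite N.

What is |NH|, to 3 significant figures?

44.3

N is at the origin; N and F share the same y with |NF| = 31.6 and F on the −x side, so F = (-31.6, 0.00). N and C share the same x with |NC| = 35.0 and C on the +y side, so C = (0.00, 35.0). The virtual corner opposite N is at (-31.6, 35.0). Since A1 is tangent to FH there, AH ⟂ FH and tangency of A1 to SC means the radius AS is perpendicular to SC, with radius 3.9, so the center A sits 3.9 in from both sides at A = (-27.7, 31.1). That places the tangent points at H = (-31.6, 31.1) on FH and S = (-27.7, 35.0) on SC. Then |NH| = |H − N| = 44.3.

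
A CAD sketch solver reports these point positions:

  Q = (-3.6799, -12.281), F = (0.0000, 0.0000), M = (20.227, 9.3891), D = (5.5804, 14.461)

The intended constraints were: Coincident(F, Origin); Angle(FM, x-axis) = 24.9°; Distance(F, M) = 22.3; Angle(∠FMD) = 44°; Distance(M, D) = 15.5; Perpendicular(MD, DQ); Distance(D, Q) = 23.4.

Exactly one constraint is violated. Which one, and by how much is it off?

Distance(D, Q) = 23.4 — off by 4.90.

F = (0.00, 0.00) ✓; FM at 24.90° ✓; |FM| = 22.30 ✓; ∠FMD = 44.00° ✓; |MD| = 15.50 ✓; ∠(MD, DQ) = 90.00° ✓; |DQ| = 28.30 ✗.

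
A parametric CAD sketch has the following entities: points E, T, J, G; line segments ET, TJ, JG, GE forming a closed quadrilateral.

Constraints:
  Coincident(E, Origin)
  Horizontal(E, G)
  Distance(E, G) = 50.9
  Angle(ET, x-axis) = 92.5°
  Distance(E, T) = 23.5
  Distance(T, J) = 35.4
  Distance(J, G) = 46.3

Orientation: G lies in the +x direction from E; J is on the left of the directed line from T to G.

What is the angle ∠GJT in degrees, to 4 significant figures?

87.39°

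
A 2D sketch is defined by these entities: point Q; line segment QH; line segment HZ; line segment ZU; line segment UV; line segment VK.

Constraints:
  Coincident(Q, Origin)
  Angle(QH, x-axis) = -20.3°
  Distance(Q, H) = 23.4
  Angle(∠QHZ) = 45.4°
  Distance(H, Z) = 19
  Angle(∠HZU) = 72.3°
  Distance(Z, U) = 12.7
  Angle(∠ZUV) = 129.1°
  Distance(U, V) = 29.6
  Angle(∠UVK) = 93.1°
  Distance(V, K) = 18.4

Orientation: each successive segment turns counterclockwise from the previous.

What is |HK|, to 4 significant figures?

20.97

Q is at the origin; QH runs at -20.3° with length 23.4, so H = (21.95, -8.118). ∠QHZ = 45.4° gives HZ at 114.3° from the x-axis; with |HZ| = 19.0, Z = (14.13, 9.198). ∠HZU = 72.3° gives ZU at -138.0° from the x-axis; with |ZU| = 12.7, U = (4.690, 0.7004). ∠ZUV = 129.1° gives UV at -87.10° from the x-axis; with |UV| = 29.6, V = (6.187, -28.86). ∠UVK = 93.1° gives VK at -0.2000° from the x-axis; with |VK| = 18.4, K = (24.59, -28.93). Then |HK| = |K − H| = 20.97.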